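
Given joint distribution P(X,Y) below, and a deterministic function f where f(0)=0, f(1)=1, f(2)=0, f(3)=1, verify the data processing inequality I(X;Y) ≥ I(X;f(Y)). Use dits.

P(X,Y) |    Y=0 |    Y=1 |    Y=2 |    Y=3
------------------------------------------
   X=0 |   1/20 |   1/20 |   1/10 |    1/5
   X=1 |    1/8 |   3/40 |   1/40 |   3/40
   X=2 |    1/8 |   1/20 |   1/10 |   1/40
I(X;Y) = 0.0553, I(X;f(Y)) = 0.0220, inequality holds: 0.0553 ≥ 0.0220

Data Processing Inequality: For any Markov chain X → Y → Z, we have I(X;Y) ≥ I(X;Z).

Here Z = f(Y) is a deterministic function of Y, forming X → Y → Z.

Original I(X;Y) = 0.0553 dits

After applying f:
P(X,Z) where Z=f(Y):
- P(X,Z=0) = P(X,Y=0) + P(X,Y=2)
- P(X,Z=1) = P(X,Y=1) + P(X,Y=3)

I(X;Z) = I(X;f(Y)) = 0.0220 dits

Verification: 0.0553 ≥ 0.0220 ✓

Information cannot be created by processing; the function f can only lose information about X.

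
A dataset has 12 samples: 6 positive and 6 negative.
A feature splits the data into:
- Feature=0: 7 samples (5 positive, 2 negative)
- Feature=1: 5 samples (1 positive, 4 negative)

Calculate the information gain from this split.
0.1957 bits

Information Gain = H(Y) - H(Y|Feature)

Before split:
P(positive) = 6/12 = 0.5000
H(Y) = 1.0000 bits

After split:
Feature=0: H = 0.8631 bits (weight = 7/12)
Feature=1: H = 0.7219 bits (weight = 5/12)
H(Y|Feature) = (7/12)×0.8631 + (5/12)×0.7219 = 0.8043 bits

Information Gain = 1.0000 - 0.8043 = 0.1957 bits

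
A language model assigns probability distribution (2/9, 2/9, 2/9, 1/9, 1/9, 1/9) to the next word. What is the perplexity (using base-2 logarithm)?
5.6696

Perplexity is 2^H (or exp(H) for natural log).

First, H = -Σ p log p = 2.5033 bits
Perplexity = 2^2.5033 = 5.6696

Interpretation: The model's uncertainty is equivalent to choosing uniformly among 5.7 options.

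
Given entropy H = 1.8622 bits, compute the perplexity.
3.6356

Perplexity is 2^H (or exp(H) for natural log).

H = 1.8622 bits
Perplexity = 2^1.8622 = 3.6356

Interpretation: The model's uncertainty is equivalent to choosing uniformly among 3.6 options.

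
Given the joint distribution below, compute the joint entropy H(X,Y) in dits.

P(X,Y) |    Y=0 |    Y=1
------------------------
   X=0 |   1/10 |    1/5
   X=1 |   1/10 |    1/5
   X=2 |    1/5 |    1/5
0.7592 dits

Joint entropy is H(X,Y) = -Σ_{x,y} p(x,y) log p(x,y).

Summing over all non-zero entries:
H(X,Y) = -[1/10·log_10(1/10) + 1/5·log_10(1/5) + 1/10·log_10(1/10) + 1/5·log_10(1/5) + 1/5·log_10(1/5) + 1/5·log_10(1/5)]
H(X,Y) = 0.7592 dits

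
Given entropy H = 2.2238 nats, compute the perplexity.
9.2424

Perplexity is e^H (or exp(H) for natural log).

H = 2.2238 nats
Perplexity = e^2.2238 = 9.2424

Interpretation: The model's uncertainty is equivalent to choosing uniformly among 9.2 options.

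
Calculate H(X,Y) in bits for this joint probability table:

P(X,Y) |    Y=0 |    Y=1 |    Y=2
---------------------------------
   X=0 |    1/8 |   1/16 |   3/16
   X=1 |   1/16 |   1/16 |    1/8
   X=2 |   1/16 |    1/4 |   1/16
2.9528 bits

Joint entropy is H(X,Y) = -Σ_{x,y} p(x,y) log p(x,y).

Summing over all non-zero entries:
H(X,Y) = -[1/8·log_2(1/8) + 1/16·log_2(1/16) + 3/16·log_2(3/16) + 1/16·log_2(1/16) + 1/16·log_2(1/16) + 1/8·log_2(1/8) + 1/16·log_2(1/16) + 1/4·log_2(1/4) + 1/16·log_2(1/16)]
H(X,Y) = 2.9528 bits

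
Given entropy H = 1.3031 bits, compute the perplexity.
2.4676

Perplexity is 2^H (or exp(H) for natural log).

H = 1.3031 bits
Perplexity = 2^1.3031 = 2.4676

Interpretation: The model's uncertainty is equivalent to choosing uniformly among 2.5 options.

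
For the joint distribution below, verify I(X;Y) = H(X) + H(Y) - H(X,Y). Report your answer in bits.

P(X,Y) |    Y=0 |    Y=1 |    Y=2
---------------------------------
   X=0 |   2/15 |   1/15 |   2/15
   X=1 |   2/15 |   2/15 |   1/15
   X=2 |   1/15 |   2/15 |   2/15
I(X;Y) = 0.0630 bits

Mutual information has multiple equivalent forms:
- I(X;Y) = H(X) - H(X|Y)
- I(X;Y) = H(Y) - H(Y|X)
- I(X;Y) = H(X) + H(Y) - H(X,Y)

Computing all quantities:
H(X) = 1.5850, H(Y) = 1.5850, H(X,Y) = 3.1069
H(X|Y) = 1.5219, H(Y|X) = 1.5219

Verification:
H(X) - H(X|Y) = 1.5850 - 1.5219 = 0.0630
H(Y) - H(Y|X) = 1.5850 - 1.5219 = 0.0630
H(X) + H(Y) - H(X,Y) = 1.5850 + 1.5850 - 3.1069 = 0.0630

All forms give I(X;Y) = 0.0630 bits. ✓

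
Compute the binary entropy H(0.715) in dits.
0.2595 dits

The binary entropy function is:
H(p) = -p log(p) - (1-p) log(1-p)

H(0.715) = -0.715 × log_10(0.715) - 0.285 × log_10(0.285)
H(0.715) = 0.2595 dits

Note: Binary entropy is maximized at p=0.5 (H=1 bit) and minimized at p=0 or p=1 (H=0).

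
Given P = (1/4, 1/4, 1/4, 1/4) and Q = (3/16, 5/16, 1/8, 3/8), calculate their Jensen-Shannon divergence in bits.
0.0301 bits

Jensen-Shannon divergence is:
JSD(P||Q) = 0.5 × D_KL(P||M) + 0.5 × D_KL(Q||M)
where M = 0.5 × (P + Q) is the mixture distribution.

M = 0.5 × (1/4, 1/4, 1/4, 1/4) + 0.5 × (3/16, 5/16, 1/8, 3/8) = (7/32, 9/32, 3/16, 5/16)

D_KL(P||M) = 0.0290 bits
D_KL(Q||M) = 0.0313 bits

JSD(P||Q) = 0.5 × 0.0290 + 0.5 × 0.0313 = 0.0301 bits

Unlike KL divergence, JSD is symmetric and bounded: 0 ≤ JSD ≤ log(2).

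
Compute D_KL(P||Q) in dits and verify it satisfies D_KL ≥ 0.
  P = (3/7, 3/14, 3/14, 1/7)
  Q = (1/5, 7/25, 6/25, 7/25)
0.0647 dits

KL divergence satisfies the Gibbs inequality: D_KL(P||Q) ≥ 0 for all distributions P, Q.

D_KL(P||Q) = Σ p(x) log(p(x)/q(x))
Term by term:
  x=0: 3/7 × log_10[(3/7)/(1/5)] = 0.1419
  x=1: 3/14 × log_10[(3/14)/(7/25)] = -0.0249
  x=2: 3/14 × log_10[(3/14)/(6/25)] = -0.0105
  x=3: 1/7 × log_10[(1/7)/(7/25)] = -0.0418
D_KL(P||Q) = 0.0647 dits

D_KL(P||Q) = 0.0647 ≥ 0 ✓

This non-negativity is a fundamental property: relative entropy cannot be negative because it measures how different Q is from P.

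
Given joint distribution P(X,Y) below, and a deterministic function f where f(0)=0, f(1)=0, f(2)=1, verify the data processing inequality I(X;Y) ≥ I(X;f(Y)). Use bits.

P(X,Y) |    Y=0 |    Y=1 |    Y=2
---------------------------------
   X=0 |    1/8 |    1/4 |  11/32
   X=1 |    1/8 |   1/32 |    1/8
I(X;Y) = 0.0734, I(X;f(Y)) = 0.0007, inequality holds: 0.0734 ≥ 0.0007

Data Processing Inequality: For any Markov chain X → Y → Z, we have I(X;Y) ≥ I(X;Z).

Here Z = f(Y) is a deterministic function of Y, forming X → Y → Z.

Original I(X;Y) = 0.0734 bits

After applying f:
P(X,Z) where Z=f(Y):
- P(X,Z=0) = P(X,Y=0) + P(X,Y=1)
- P(X,Z=1) = P(X,Y=2)

I(X;Z) = I(X;f(Y)) = 0.0007 bits

Verification: 0.0734 ≥ 0.0007 ✓

Information cannot be created by processing; the function f can only lose information about X.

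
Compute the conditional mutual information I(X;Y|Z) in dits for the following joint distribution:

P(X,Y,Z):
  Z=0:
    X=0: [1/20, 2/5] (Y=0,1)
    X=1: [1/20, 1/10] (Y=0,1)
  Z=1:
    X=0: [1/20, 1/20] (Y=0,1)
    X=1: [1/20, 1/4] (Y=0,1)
0.0166 dits

Conditional mutual information: I(X;Y|Z) = H(X|Z) + H(Y|Z) - H(X,Y|Z)

H(Z) = 0.2923
H(X,Z) = 0.5365 → H(X|Z) = 0.2442
H(Y,Z) = 0.5074 → H(Y|Z) = 0.2151
H(X,Y,Z) = 0.7349 → H(X,Y|Z) = 0.4427

I(X;Y|Z) = 0.2442 + 0.2151 - 0.4427 = 0.0166 dits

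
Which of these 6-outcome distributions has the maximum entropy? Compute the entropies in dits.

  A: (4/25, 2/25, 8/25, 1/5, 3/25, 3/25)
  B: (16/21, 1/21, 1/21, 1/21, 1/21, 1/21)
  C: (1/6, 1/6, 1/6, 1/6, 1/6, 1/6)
C

For a discrete distribution over n outcomes, entropy is maximized by the uniform distribution.

Computing entropies:
H(A) = 0.7342 dits
H(B) = 0.4048 dits
H(C) = 0.7782 dits

The uniform distribution (where all probabilities equal 1/6) achieves the maximum entropy of log_10(6) = 0.7782 dits.

Distribution C has the highest entropy.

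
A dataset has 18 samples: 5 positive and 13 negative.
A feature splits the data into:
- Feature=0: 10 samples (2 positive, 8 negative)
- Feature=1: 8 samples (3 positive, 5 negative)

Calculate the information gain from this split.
0.0271 bits

Information Gain = H(Y) - H(Y|Feature)

Before split:
P(positive) = 5/18 = 0.2778
H(Y) = 0.8524 bits

After split:
Feature=0: H = 0.7219 bits (weight = 10/18)
Feature=1: H = 0.9544 bits (weight = 8/18)
H(Y|Feature) = (10/18)×0.7219 + (8/18)×0.9544 = 0.8253 bits

Information Gain = 0.8524 - 0.8253 = 0.0271 bits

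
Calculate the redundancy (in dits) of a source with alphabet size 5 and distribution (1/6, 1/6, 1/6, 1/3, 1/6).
0.0212 dits

Redundancy measures how far a source is from maximum entropy:
R = H_max - H(X)

Maximum entropy for 5 symbols: H_max = log_10(5) = 0.6990 dits
Actual entropy: H(X) = 0.6778 dits
Redundancy: R = 0.6990 - 0.6778 = 0.0212 dits

This redundancy represents potential for compression: the source could be compressed by 0.0212 dits per symbol.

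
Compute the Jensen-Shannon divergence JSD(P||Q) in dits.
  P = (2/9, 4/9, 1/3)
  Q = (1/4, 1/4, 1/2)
0.0098 dits

Jensen-Shannon divergence is:
JSD(P||Q) = 0.5 × D_KL(P||M) + 0.5 × D_KL(Q||M)
where M = 0.5 × (P + Q) is the mixture distribution.

M = 0.5 × (2/9, 4/9, 1/3) + 0.5 × (1/4, 1/4, 1/2) = (0.236111, 0.347222, 5/12)

D_KL(P||M) = 0.0095 dits
D_KL(Q||M) = 0.0101 dits

JSD(P||Q) = 0.5 × 0.0095 + 0.5 × 0.0101 = 0.0098 dits

Unlike KL divergence, JSD is symmetric and bounded: 0 ≤ JSD ≤ log(2).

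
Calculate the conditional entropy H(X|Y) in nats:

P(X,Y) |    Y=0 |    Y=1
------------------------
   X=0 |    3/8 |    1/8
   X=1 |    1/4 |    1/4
0.6593 nats

Using the chain rule: H(X|Y) = H(X,Y) - H(Y)

First, compute H(X,Y) = 1.3209 nats

Marginal P(Y) = (5/8, 3/8)
H(Y) = 0.6616 nats

H(X|Y) = H(X,Y) - H(Y) = 1.3209 - 0.6616 = 0.6593 nats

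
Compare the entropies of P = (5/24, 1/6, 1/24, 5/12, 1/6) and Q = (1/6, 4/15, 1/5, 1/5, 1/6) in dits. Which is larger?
Q

Computing entropies in dits:
H(P) = 0.6172
H(Q) = 0.6920

Distribution Q has higher entropy.

Intuition: The distribution closer to uniform (more spread out) has higher entropy.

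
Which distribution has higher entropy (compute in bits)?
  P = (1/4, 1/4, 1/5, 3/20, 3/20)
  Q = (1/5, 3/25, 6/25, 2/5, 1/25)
P

Computing entropies in bits:
H(P) = 2.2855
H(Q) = 2.0401

Distribution P has higher entropy.

Intuition: The distribution closer to uniform (more spread out) has higher entropy.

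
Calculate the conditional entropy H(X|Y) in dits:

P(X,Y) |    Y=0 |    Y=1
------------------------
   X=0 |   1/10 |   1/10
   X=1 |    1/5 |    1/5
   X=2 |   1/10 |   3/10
0.4442 dits

Using the chain rule: H(X|Y) = H(X,Y) - H(Y)

First, compute H(X,Y) = 0.7365 dits

Marginal P(Y) = (2/5, 3/5)
H(Y) = 0.2923 dits

H(X|Y) = H(X,Y) - H(Y) = 0.7365 - 0.2923 = 0.4442 dits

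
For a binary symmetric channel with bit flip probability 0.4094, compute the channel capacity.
0.0238 bits

For a binary symmetric channel (BSC) with error probability p:
Capacity C = 1 - H(p) bits per symbol

where H(p) = -p log₂(p) - (1-p) log₂(1-p) is the binary entropy function.

H(0.4094) = 0.9762 bits
C = 1 - 0.9762 = 0.0238 bits per symbol

This means we can reliably transmit up to 0.0238 bits of information per channel use.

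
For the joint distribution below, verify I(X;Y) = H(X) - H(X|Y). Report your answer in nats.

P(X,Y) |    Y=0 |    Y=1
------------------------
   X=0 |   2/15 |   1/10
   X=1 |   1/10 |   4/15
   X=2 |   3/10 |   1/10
I(X;Y) = 0.0918 nats

Mutual information has multiple equivalent forms:
- I(X;Y) = H(X) - H(X|Y)
- I(X;Y) = H(Y) - H(Y|X)
- I(X;Y) = H(X) + H(Y) - H(X,Y)

Computing all quantities:
H(X) = 1.0740, H(Y) = 0.6909, H(X,Y) = 1.6731
H(X|Y) = 0.9822, H(Y|X) = 0.5991

Verification:
H(X) - H(X|Y) = 1.0740 - 0.9822 = 0.0918
H(Y) - H(Y|X) = 0.6909 - 0.5991 = 0.0918
H(X) + H(Y) - H(X,Y) = 1.0740 + 0.6909 - 1.6731 = 0.0918

All forms give I(X;Y) = 0.0918 nats. ✓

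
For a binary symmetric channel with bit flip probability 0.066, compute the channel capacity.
0.6492 bits

For a binary symmetric channel (BSC) with error probability p:
Capacity C = 1 - H(p) bits per symbol

where H(p) = -p log₂(p) - (1-p) log₂(1-p) is the binary entropy function.

H(0.066) = 0.3508 bits
C = 1 - 0.3508 = 0.6492 bits per symbol

This means we can reliably transmit up to 0.6492 bits of information per channel use.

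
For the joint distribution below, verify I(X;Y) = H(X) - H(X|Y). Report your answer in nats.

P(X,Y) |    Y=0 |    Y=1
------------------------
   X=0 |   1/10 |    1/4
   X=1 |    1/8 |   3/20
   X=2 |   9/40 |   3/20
I(X;Y) = 0.0369 nats

Mutual information has multiple equivalent forms:
- I(X;Y) = H(X) - H(X|Y)
- I(X;Y) = H(Y) - H(Y|X)
- I(X;Y) = H(X) + H(Y) - H(X,Y)

Computing all quantities:
H(X) = 1.0903, H(Y) = 0.6881, H(X,Y) = 1.7415
H(X|Y) = 1.0534, H(Y|X) = 0.6513

Verification:
H(X) - H(X|Y) = 1.0903 - 1.0534 = 0.0369
H(Y) - H(Y|X) = 0.6881 - 0.6513 = 0.0369
H(X) + H(Y) - H(X,Y) = 1.0903 + 0.6881 - 1.7415 = 0.0369

All forms give I(X;Y) = 0.0369 nats. ✓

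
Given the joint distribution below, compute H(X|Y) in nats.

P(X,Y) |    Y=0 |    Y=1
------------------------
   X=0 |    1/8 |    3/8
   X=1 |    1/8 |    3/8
0.6931 nats

Using the chain rule: H(X|Y) = H(X,Y) - H(Y)

First, compute H(X,Y) = 1.2555 nats

Marginal P(Y) = (1/4, 3/4)
H(Y) = 0.5623 nats

H(X|Y) = H(X,Y) - H(Y) = 1.2555 - 0.5623 = 0.6931 nats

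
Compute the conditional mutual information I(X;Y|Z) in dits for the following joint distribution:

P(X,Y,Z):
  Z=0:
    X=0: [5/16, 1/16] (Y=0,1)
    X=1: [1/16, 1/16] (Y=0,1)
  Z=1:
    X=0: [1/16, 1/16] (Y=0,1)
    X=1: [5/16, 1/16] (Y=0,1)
0.0222 dits

Conditional mutual information: I(X;Y|Z) = H(X|Z) + H(Y|Z) - H(X,Y|Z)

H(Z) = 0.3010
H(X,Z) = 0.5452 → H(X|Z) = 0.2442
H(Y,Z) = 0.5452 → H(Y|Z) = 0.2442
H(X,Y,Z) = 0.7673 → H(X,Y|Z) = 0.4662

I(X;Y|Z) = 0.2442 + 0.2442 - 0.4662 = 0.0222 dits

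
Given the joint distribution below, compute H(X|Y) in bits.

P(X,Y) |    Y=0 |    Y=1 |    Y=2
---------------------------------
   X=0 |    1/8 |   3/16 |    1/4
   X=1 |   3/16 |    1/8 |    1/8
0.9512 bits

Using the chain rule: H(X|Y) = H(X,Y) - H(Y)

First, compute H(X,Y) = 2.5306 bits

Marginal P(Y) = (5/16, 5/16, 3/8)
H(Y) = 1.5794 bits

H(X|Y) = H(X,Y) - H(Y) = 2.5306 - 1.5794 = 0.9512 bits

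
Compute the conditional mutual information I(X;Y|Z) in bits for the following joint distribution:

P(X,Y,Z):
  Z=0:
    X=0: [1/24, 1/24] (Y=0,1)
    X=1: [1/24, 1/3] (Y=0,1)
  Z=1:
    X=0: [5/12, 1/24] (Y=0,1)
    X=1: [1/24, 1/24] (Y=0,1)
0.0922 bits

Conditional mutual information: I(X;Y|Z) = H(X|Z) + H(Y|Z) - H(X,Y|Z)

H(Z) = 0.9950
H(X,Z) = 1.6440 → H(X|Z) = 0.6490
H(Y,Z) = 1.6440 → H(Y|Z) = 0.6490
H(X,Y,Z) = 2.2008 → H(X,Y|Z) = 1.2058

I(X;Y|Z) = 0.6490 + 0.6490 - 1.2058 = 0.0922 bits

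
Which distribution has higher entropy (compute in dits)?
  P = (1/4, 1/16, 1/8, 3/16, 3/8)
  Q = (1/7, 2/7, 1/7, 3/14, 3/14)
Q

Computing entropies in dits:
H(P) = 0.6347
H(Q) = 0.6836

Distribution Q has higher entropy.

Intuition: The distribution closer to uniform (more spread out) has higher entropy.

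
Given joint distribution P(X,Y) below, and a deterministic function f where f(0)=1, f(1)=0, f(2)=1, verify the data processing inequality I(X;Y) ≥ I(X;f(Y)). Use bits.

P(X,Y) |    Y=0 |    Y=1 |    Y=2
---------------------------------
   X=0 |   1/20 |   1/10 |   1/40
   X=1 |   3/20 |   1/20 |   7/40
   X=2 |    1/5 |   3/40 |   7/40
I(X;Y) = 0.1000, I(X;f(Y)) = 0.0918, inequality holds: 0.1000 ≥ 0.0918

Data Processing Inequality: For any Markov chain X → Y → Z, we have I(X;Y) ≥ I(X;Z).

Here Z = f(Y) is a deterministic function of Y, forming X → Y → Z.

Original I(X;Y) = 0.1000 bits

After applying f:
P(X,Z) where Z=f(Y):
- P(X,Z=0) = P(X,Y=1)
- P(X,Z=1) = P(X,Y=0) + P(X,Y=2)

I(X;Z) = I(X;f(Y)) = 0.0918 bits

Verification: 0.1000 ≥ 0.0918 ✓

Information cannot be created by processing; the function f can only lose information about X.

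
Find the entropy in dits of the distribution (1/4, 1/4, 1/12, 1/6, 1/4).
0.6712 dits

Shannon entropy is H(X) = -Σ p(x) log p(x).

For P = (1/4, 1/4, 1/12, 1/6, 1/4):
H = -1/4 × log_10(1/4) -1/4 × log_10(1/4) -1/12 × log_10(1/12) -1/6 × log_10(1/6) -1/4 × log_10(1/4)
H = 0.6712 dits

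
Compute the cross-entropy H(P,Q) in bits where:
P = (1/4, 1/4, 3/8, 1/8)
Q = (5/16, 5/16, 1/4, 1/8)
1.9640 bits

Cross-entropy: H(P,Q) = -Σ p(x) log q(x)

Alternatively: H(P,Q) = H(P) + D_KL(P||Q)
H(P) = 1.9056 bits
D_KL(P||Q) = 0.0584 bits

H(P,Q) = 1.9056 + 0.0584 = 1.9640 bits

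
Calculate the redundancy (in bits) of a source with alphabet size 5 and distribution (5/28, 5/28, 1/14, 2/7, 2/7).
0.1295 bits

Redundancy measures how far a source is from maximum entropy:
R = H_max - H(X)

Maximum entropy for 5 symbols: H_max = log_2(5) = 2.3219 bits
Actual entropy: H(X) = 2.1924 bits
Redundancy: R = 2.3219 - 2.1924 = 0.1295 bits

This redundancy represents potential for compression: the source could be compressed by 0.1295 bits per symbol.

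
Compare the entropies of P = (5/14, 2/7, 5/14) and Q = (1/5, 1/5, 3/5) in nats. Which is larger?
P

Computing entropies in nats:
H(P) = 1.0934
H(Q) = 0.9503

Distribution P has higher entropy.

Intuition: The distribution closer to uniform (more spread out) has higher entropy.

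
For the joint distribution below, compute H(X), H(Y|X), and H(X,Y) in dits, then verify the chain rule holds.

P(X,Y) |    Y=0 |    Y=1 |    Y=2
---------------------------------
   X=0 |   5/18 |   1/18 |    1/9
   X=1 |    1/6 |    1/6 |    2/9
H(X,Y) = 0.7348, H(X) = 0.2983, H(Y|X) = 0.4365 (all in dits)

Chain rule: H(X,Y) = H(X) + H(Y|X)

Left side — joint entropy directly:
H(X,Y) = -Σ p(x,y) log p(x,y) = 0.7348 dits

Right side — compute H(Y|X) from the conditional distributions:
P(X) = (4/9, 5/9), so H(X) = 0.2983 dits
H(Y|X) = Σ_x P(X=x) · H(Y|X=x):
  P(Y|X=0) = (5/8, 1/8, 1/4), H(Y|X=0) = 0.3910, weight P(X=0) = 4/9
  P(Y|X=1) = (3/10, 3/10, 2/5), H(Y|X=1) = 0.4729, weight P(X=1) = 5/9
H(Y|X) = 0.4365 dits

H(X) + H(Y|X) = 0.2983 + 0.4365 = 0.7348 dits

Both sides equal 0.7348 dits. ✓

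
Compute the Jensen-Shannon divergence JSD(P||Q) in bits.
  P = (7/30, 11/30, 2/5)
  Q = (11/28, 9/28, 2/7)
0.0228 bits

Jensen-Shannon divergence is:
JSD(P||Q) = 0.5 × D_KL(P||M) + 0.5 × D_KL(Q||M)
where M = 0.5 × (P + Q) is the mixture distribution.

M = 0.5 × (7/30, 11/30, 2/5) + 0.5 × (11/28, 9/28, 2/7) = (0.313095, 0.344048, 12/35)

D_KL(P||M) = 0.0237 bits
D_KL(Q||M) = 0.0219 bits

JSD(P||Q) = 0.5 × 0.0237 + 0.5 × 0.0219 = 0.0228 bits

Unlike KL divergence, JSD is symmetric and bounded: 0 ≤ JSD ≤ log(2).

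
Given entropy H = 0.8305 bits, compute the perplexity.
1.7783

Perplexity is 2^H (or exp(H) for natural log).

H = 0.8305 bits
Perplexity = 2^0.8305 = 1.7783

Interpretation: The model's uncertainty is equivalent to choosing uniformly among 1.8 options.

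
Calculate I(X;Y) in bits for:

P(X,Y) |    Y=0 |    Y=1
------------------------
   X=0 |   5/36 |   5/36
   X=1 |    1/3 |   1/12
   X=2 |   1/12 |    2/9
0.1542 bits

Mutual information: I(X;Y) = H(X) + H(Y) - H(X,Y)

Marginals:
P(X) = (5/18, 5/12, 11/36), H(X) = 1.5622 bits
P(Y) = (5/9, 4/9), H(Y) = 0.9911 bits

Joint entropy: H(X,Y) = 2.3991 bits

I(X;Y) = 1.5622 + 0.9911 - 2.3991 = 0.1542 bits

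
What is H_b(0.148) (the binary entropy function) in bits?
0.6048 bits

The binary entropy function is:
H(p) = -p log(p) - (1-p) log(1-p)

H(0.148) = -0.148 × log_2(0.148) - 0.852 × log_2(0.852)
H(0.148) = 0.6048 bits

Note: Binary entropy is maximized at p=0.5 (H=1 bit) and minimized at p=0 or p=1 (H=0).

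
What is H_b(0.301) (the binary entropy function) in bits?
0.8825 bits

The binary entropy function is:
H(p) = -p log(p) - (1-p) log(1-p)

H(0.301) = -0.301 × log_2(0.301) - 0.699 × log_2(0.699)
H(0.301) = 0.8825 bits

Note: Binary entropy is maximized at p=0.5 (H=1 bit) and minimized at p=0 or p=1 (H=0).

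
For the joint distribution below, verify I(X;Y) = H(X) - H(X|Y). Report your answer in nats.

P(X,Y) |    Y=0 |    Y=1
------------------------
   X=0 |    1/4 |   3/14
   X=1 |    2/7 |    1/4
I(X;Y) = 0.0000 nats

Mutual information has multiple equivalent forms:
- I(X;Y) = H(X) - H(X|Y)
- I(X;Y) = H(Y) - H(Y|X)
- I(X;Y) = H(X) + H(Y) - H(X,Y)

Computing all quantities:
H(X) = 0.6906, H(Y) = 0.6906, H(X,Y) = 1.3812
H(X|Y) = 0.6906, H(Y|X) = 0.6906

Verification:
H(X) - H(X|Y) = 0.6906 - 0.6906 = 0.0000
H(Y) - H(Y|X) = 0.6906 - 0.6906 = 0.0000
H(X) + H(Y) - H(X,Y) = 0.6906 + 0.6906 - 1.3812 = 0.0000

All forms give I(X;Y) = 0.0000 nats. ✓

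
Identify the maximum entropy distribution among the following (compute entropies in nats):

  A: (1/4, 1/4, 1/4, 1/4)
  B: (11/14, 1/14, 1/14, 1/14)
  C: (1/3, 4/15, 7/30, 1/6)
A

For a discrete distribution over n outcomes, entropy is maximized by the uniform distribution.

Computing entropies:
H(A) = 1.3863 nats
H(B) = 0.7550 nats
H(C) = 1.3569 nats

The uniform distribution (where all probabilities equal 1/4) achieves the maximum entropy of log_e(4) = 1.3863 nats.

Distribution A has the highest entropy.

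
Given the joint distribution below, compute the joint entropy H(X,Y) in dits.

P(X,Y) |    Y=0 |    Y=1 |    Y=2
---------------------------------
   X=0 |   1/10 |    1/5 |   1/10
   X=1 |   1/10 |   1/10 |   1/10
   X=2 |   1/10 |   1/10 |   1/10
0.9398 dits

Joint entropy is H(X,Y) = -Σ_{x,y} p(x,y) log p(x,y).

Summing over all non-zero entries:
H(X,Y) = -[1/10·log_10(1/10) + 1/5·log_10(1/5) + 1/10·log_10(1/10) + 1/10·log_10(1/10) + 1/10·log_10(1/10) + 1/10·log_10(1/10) + 1/10·log_10(1/10) + 1/10·log_10(1/10) + 1/10·log_10(1/10)]
H(X,Y) = 0.9398 dits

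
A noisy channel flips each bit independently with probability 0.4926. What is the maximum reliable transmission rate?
0.0002 bits

For a binary symmetric channel (BSC) with error probability p:
Capacity C = 1 - H(p) bits per symbol

where H(p) = -p log₂(p) - (1-p) log₂(1-p) is the binary entropy function.

H(0.4926) = 0.9998 bits
C = 1 - 0.9998 = 0.0002 bits per symbol

This means we can reliably transmit up to 0.0002 bits of information per channel use.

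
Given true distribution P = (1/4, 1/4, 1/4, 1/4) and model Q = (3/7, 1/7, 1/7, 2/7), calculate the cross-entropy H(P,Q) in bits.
2.1611 bits

Cross-entropy: H(P,Q) = -Σ p(x) log q(x)

Alternatively: H(P,Q) = H(P) + D_KL(P||Q)
H(P) = 2.0000 bits
D_KL(P||Q) = 0.1611 bits

H(P,Q) = 2.0000 + 0.1611 = 2.1611 bits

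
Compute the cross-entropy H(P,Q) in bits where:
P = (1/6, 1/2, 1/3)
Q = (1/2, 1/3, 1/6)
1.8208 bits

Cross-entropy: H(P,Q) = -Σ p(x) log q(x)

Alternatively: H(P,Q) = H(P) + D_KL(P||Q)
H(P) = 1.4591 bits
D_KL(P||Q) = 0.3617 bits

H(P,Q) = 1.4591 + 0.3617 = 1.8208 bits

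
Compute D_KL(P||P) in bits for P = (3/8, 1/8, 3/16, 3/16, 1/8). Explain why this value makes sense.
0.0000 bits

KL divergence satisfies the Gibbs inequality: D_KL(P||Q) ≥ 0 for all distributions P, Q.

D_KL(P||Q) = Σ p(x) log(p(x)/q(x))
Each term is p(x) × log_2(p(x)/p(x)) = p(x) × log_2(1) = 0, so the sum is 0.
D_KL(P||Q) = 0.0000 bits

When P = Q, the KL divergence is exactly 0, as there is no 'divergence' between identical distributions.

This non-negativity is a fundamental property: relative entropy cannot be negative because it measures how different Q is from P.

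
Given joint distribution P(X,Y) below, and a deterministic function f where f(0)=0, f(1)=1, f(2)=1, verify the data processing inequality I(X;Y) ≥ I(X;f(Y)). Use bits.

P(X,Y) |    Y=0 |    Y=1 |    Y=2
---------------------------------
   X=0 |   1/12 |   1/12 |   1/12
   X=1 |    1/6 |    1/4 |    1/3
I(X;Y) = 0.0105, I(X;f(Y)) = 0.0086, inequality holds: 0.0105 ≥ 0.0086

Data Processing Inequality: For any Markov chain X → Y → Z, we have I(X;Y) ≥ I(X;Z).

Here Z = f(Y) is a deterministic function of Y, forming X → Y → Z.

Original I(X;Y) = 0.0105 bits

After applying f:
P(X,Z) where Z=f(Y):
- P(X,Z=0) = P(X,Y=0)
- P(X,Z=1) = P(X,Y=1) + P(X,Y=2)

I(X;Z) = I(X;f(Y)) = 0.0086 bits

Verification: 0.0105 ≥ 0.0086 ✓

Information cannot be created by processing; the function f can only lose information about X.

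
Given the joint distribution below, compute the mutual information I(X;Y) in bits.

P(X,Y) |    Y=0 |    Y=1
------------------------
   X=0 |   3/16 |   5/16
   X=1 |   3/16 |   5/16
0.0000 bits

Mutual information: I(X;Y) = H(X) + H(Y) - H(X,Y)

Marginals:
P(X) = (1/2, 1/2), H(X) = 1.0000 bits
P(Y) = (3/8, 5/8), H(Y) = 0.9544 bits

Joint entropy: H(X,Y) = 1.9544 bits

I(X;Y) = 1.0000 + 0.9544 - 1.9544 = 0.0000 bits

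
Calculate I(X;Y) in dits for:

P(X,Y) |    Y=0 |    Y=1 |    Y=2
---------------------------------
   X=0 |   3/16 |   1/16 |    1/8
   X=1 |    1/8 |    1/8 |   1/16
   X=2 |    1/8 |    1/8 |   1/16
0.0144 dits

Mutual information: I(X;Y) = H(X) + H(Y) - H(X,Y)

Marginals:
P(X) = (3/8, 5/16, 5/16), H(X) = 0.4755 dits
P(Y) = (7/16, 5/16, 1/4), H(Y) = 0.4654 dits

Joint entropy: H(X,Y) = 0.9265 dits

I(X;Y) = 0.4755 + 0.4654 - 0.9265 = 0.0144 dits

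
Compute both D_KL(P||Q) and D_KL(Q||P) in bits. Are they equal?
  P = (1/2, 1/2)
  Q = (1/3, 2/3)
D_KL(P||Q) = 0.0850, D_KL(Q||P) = 0.0817

KL divergence is not symmetric: D_KL(P||Q) ≠ D_KL(Q||P) in general.

D_KL(P||Q) = 0.0850 bits
D_KL(Q||P) = 0.0817 bits

No, they are not equal!

This asymmetry is why KL divergence is not a true distance metric.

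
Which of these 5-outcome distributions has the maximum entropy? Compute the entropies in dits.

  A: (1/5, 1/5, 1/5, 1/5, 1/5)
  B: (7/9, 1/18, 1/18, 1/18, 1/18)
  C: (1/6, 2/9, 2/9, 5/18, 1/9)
A

For a discrete distribution over n outcomes, entropy is maximized by the uniform distribution.

Computing entropies:
H(A) = 0.6990 dits
H(B) = 0.3638 dits
H(C) = 0.6806 dits

The uniform distribution (where all probabilities equal 1/5) achieves the maximum entropy of log_10(5) = 0.6990 dits.

Distribution A has the highest entropy.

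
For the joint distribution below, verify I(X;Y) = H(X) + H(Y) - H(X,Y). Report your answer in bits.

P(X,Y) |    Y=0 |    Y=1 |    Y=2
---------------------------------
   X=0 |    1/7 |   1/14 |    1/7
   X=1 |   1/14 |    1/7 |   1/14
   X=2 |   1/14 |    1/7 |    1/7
I(X;Y) = 0.0617 bits

Mutual information has multiple equivalent forms:
- I(X;Y) = H(X) - H(X|Y)
- I(X;Y) = H(Y) - H(Y|X)
- I(X;Y) = H(X) + H(Y) - H(X,Y)

Computing all quantities:
H(X) = 1.5774, H(Y) = 1.5774, H(X,Y) = 3.0931
H(X|Y) = 1.5157, H(Y|X) = 1.5157

Verification:
H(X) - H(X|Y) = 1.5774 - 1.5157 = 0.0617
H(Y) - H(Y|X) = 1.5774 - 1.5157 = 0.0617
H(X) + H(Y) - H(X,Y) = 1.5774 + 1.5774 - 3.0931 = 0.0617

All forms give I(X;Y) = 0.0617 bits. ✓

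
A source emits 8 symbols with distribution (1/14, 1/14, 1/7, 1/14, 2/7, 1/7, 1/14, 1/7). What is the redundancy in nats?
0.1335 nats

Redundancy measures how far a source is from maximum entropy:
R = H_max - H(X)

Maximum entropy for 8 symbols: H_max = log_e(8) = 2.0794 nats
Actual entropy: H(X) = 1.9459 nats
Redundancy: R = 2.0794 - 1.9459 = 0.1335 nats

This redundancy represents potential for compression: the source could be compressed by 0.1335 nats per symbol.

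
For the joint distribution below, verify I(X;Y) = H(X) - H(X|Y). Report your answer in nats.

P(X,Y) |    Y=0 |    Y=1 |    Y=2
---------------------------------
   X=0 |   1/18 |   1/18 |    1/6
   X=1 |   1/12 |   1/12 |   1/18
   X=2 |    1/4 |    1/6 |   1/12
I(X;Y) = 0.0817 nats

Mutual information has multiple equivalent forms:
- I(X;Y) = H(X) - H(X|Y)
- I(X;Y) = H(Y) - H(Y|X)
- I(X;Y) = H(X) + H(Y) - H(X,Y)

Computing all quantities:
H(X) = 1.0366, H(Y) = 1.0918, H(X,Y) = 2.0468
H(X|Y) = 0.9549, H(Y|X) = 1.0102

Verification:
H(X) - H(X|Y) = 1.0366 - 0.9549 = 0.0817
H(Y) - H(Y|X) = 1.0918 - 1.0102 = 0.0817
H(X) + H(Y) - H(X,Y) = 1.0366 + 1.0918 - 2.0468 = 0.0817

All forms give I(X;Y) = 0.0817 nats. ✓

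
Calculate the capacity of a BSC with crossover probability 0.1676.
0.3478 bits

For a binary symmetric channel (BSC) with error probability p:
Capacity C = 1 - H(p) bits per symbol

where H(p) = -p log₂(p) - (1-p) log₂(1-p) is the binary entropy function.

H(0.1676) = 0.6522 bits
C = 1 - 0.6522 = 0.3478 bits per symbol

This means we can reliably transmit up to 0.3478 bits of information per channel use.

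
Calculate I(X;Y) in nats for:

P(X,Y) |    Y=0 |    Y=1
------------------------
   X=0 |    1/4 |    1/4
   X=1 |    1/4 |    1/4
0.0000 nats

Mutual information: I(X;Y) = H(X) + H(Y) - H(X,Y)

Marginals:
P(X) = (1/2, 1/2), H(X) = 0.6931 nats
P(Y) = (1/2, 1/2), H(Y) = 0.6931 nats

Joint entropy: H(X,Y) = 1.3863 nats

I(X;Y) = 0.6931 + 0.6931 - 1.3863 = 0.0000 nats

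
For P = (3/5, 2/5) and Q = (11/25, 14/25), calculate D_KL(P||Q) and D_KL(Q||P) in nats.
D_KL(P||Q) = 0.0515, D_KL(Q||P) = 0.0520

KL divergence is not symmetric: D_KL(P||Q) ≠ D_KL(Q||P) in general.

D_KL(P||Q) = 0.0515 nats
D_KL(Q||P) = 0.0520 nats

No, they are not equal!

This asymmetry is why KL divergence is not a true distance metric.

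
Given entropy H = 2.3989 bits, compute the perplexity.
5.2740

Perplexity is 2^H (or exp(H) for natural log).

H = 2.3989 bits
Perplexity = 2^2.3989 = 5.2740

Interpretation: The model's uncertainty is equivalent to choosing uniformly among 5.3 options.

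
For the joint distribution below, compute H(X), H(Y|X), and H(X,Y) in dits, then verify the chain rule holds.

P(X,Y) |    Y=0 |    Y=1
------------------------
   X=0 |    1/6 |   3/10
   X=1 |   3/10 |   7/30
H(X,Y) = 0.5909, H(X) = 0.3001, H(Y|X) = 0.2908 (all in dits)

Chain rule: H(X,Y) = H(X) + H(Y|X)

Left side — joint entropy directly:
H(X,Y) = -Σ p(x,y) log p(x,y) = 0.5909 dits

Right side — compute H(Y|X) from the conditional distributions:
P(X) = (7/15, 8/15), so H(X) = 0.3001 dits
H(Y|X) = Σ_x P(X=x) · H(Y|X=x):
  P(Y|X=0) = (5/14, 9/14), H(Y|X=0) = 0.2831, weight P(X=0) = 7/15
  P(Y|X=1) = (9/16, 7/16), H(Y|X=1) = 0.2976, weight P(X=1) = 8/15
H(Y|X) = 0.2908 dits

H(X) + H(Y|X) = 0.3001 + 0.2908 = 0.5909 dits

Both sides equal 0.5909 dits. ✓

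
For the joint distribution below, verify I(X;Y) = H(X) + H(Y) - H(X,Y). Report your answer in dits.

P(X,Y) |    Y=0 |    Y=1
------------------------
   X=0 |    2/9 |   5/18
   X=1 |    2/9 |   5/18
I(X;Y) = 0.0000 dits

Mutual information has multiple equivalent forms:
- I(X;Y) = H(X) - H(X|Y)
- I(X;Y) = H(Y) - H(Y|X)
- I(X;Y) = H(X) + H(Y) - H(X,Y)

Computing all quantities:
H(X) = 0.3010, H(Y) = 0.2983, H(X,Y) = 0.5994
H(X|Y) = 0.3010, H(Y|X) = 0.2983

Verification:
H(X) - H(X|Y) = 0.3010 - 0.3010 = 0.0000
H(Y) - H(Y|X) = 0.2983 - 0.2983 = 0.0000
H(X) + H(Y) - H(X,Y) = 0.3010 + 0.2983 - 0.5994 = 0.0000

All forms give I(X;Y) = 0.0000 dits. ✓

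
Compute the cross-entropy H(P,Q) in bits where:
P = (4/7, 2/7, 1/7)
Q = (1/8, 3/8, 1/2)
2.2614 bits

Cross-entropy: H(P,Q) = -Σ p(x) log q(x)

Alternatively: H(P,Q) = H(P) + D_KL(P||Q)
H(P) = 1.3788 bits
D_KL(P||Q) = 0.8827 bits

H(P,Q) = 1.3788 + 0.8827 = 2.2614 bits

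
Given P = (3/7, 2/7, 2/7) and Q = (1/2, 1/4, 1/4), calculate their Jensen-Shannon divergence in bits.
0.0037 bits

Jensen-Shannon divergence is:
JSD(P||Q) = 0.5 × D_KL(P||M) + 0.5 × D_KL(Q||M)
where M = 0.5 × (P + Q) is the mixture distribution.

M = 0.5 × (3/7, 2/7, 2/7) + 0.5 × (1/2, 1/4, 1/4) = (13/28, 0.267857, 0.267857)

D_KL(P||M) = 0.0037 bits
D_KL(Q||M) = 0.0037 bits

JSD(P||Q) = 0.5 × 0.0037 + 0.5 × 0.0037 = 0.0037 bits

Unlike KL divergence, JSD is symmetric and bounded: 0 ≤ JSD ≤ log(2).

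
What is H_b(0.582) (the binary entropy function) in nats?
0.6796 nats

The binary entropy function is:
H(p) = -p log(p) - (1-p) log(1-p)

H(0.582) = -0.582 × log_e(0.582) - 0.418 × log_e(0.418)
H(0.582) = 0.6796 nats

Note: Binary entropy is maximized at p=0.5 (H=1 bit) and minimized at p=0 or p=1 (H=0).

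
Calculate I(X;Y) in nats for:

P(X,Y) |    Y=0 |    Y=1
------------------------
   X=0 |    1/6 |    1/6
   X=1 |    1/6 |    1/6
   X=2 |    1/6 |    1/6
0.0000 nats

Mutual information: I(X;Y) = H(X) + H(Y) - H(X,Y)

Marginals:
P(X) = (1/3, 1/3, 1/3), H(X) = 1.0986 nats
P(Y) = (1/2, 1/2), H(Y) = 0.6931 nats

Joint entropy: H(X,Y) = 1.7918 nats

I(X;Y) = 1.0986 + 0.6931 - 1.7918 = 0.0000 nats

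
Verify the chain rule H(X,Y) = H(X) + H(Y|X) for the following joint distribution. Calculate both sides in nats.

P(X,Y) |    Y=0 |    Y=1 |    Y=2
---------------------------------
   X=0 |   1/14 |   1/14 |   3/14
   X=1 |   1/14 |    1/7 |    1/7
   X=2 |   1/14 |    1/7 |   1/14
H(X,Y) = 2.1066, H(X) = 1.0934, H(Y|X) = 1.0132 (all in nats)

Chain rule: H(X,Y) = H(X) + H(Y|X)

Left side — joint entropy directly:
H(X,Y) = -Σ p(x,y) log p(x,y) = 2.1066 nats

Right side — compute H(Y|X) from the conditional distributions:
P(X) = (5/14, 5/14, 2/7), so H(X) = 1.0934 nats
H(Y|X) = Σ_x P(X=x) · H(Y|X=x):
  P(Y|X=0) = (1/5, 1/5, 3/5), H(Y|X=0) = 0.9503, weight P(X=0) = 5/14
  P(Y|X=1) = (1/5, 2/5, 2/5), H(Y|X=1) = 1.0549, weight P(X=1) = 5/14
  P(Y|X=2) = (1/4, 1/2, 1/4), H(Y|X=2) = 1.0397, weight P(X=2) = 2/7
H(Y|X) = 1.0132 nats

H(X) + H(Y|X) = 1.0934 + 1.0132 = 2.1066 nats

Both sides equal 2.1066 nats. ✓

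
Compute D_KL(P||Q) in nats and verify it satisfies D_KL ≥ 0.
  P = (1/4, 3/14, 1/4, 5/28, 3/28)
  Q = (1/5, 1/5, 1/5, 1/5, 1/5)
0.0392 nats

KL divergence satisfies the Gibbs inequality: D_KL(P||Q) ≥ 0 for all distributions P, Q.

D_KL(P||Q) = Σ p(x) log(p(x)/q(x))
Term by term:
  x=0: 1/4 × log_e[(1/4)/(1/5)] = 0.0558
  x=1: 3/14 × log_e[(3/14)/(1/5)] = 0.0148
  x=2: 1/4 × log_e[(1/4)/(1/5)] = 0.0558
  x=3: 5/28 × log_e[(5/28)/(1/5)] = -0.0202
  x=4: 3/28 × log_e[(3/28)/(1/5)] = -0.0669
D_KL(P||Q) = 0.0392 nats

D_KL(P||Q) = 0.0392 ≥ 0 ✓

This non-negativity is a fundamental property: relative entropy cannot be negative because it measures how different Q is from P.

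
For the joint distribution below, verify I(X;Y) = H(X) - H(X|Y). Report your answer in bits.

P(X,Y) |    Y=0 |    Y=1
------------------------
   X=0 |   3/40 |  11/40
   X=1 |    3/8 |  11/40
I(X;Y) = 0.0916 bits

Mutual information has multiple equivalent forms:
- I(X;Y) = H(X) - H(X|Y)
- I(X;Y) = H(Y) - H(Y|X)
- I(X;Y) = H(X) + H(Y) - H(X,Y)

Computing all quantities:
H(X) = 0.9341, H(Y) = 0.9928, H(X,Y) = 1.8353
H(X|Y) = 0.8425, H(Y|X) = 0.9012

Verification:
H(X) - H(X|Y) = 0.9341 - 0.8425 = 0.0916
H(Y) - H(Y|X) = 0.9928 - 0.9012 = 0.0916
H(X) + H(Y) - H(X,Y) = 0.9341 + 0.9928 - 1.8353 = 0.0916

All forms give I(X;Y) = 0.0916 bits. ✓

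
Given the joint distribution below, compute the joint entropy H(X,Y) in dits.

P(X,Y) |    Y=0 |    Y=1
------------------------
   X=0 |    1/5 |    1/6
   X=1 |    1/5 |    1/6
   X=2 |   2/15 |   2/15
0.7723 dits

Joint entropy is H(X,Y) = -Σ_{x,y} p(x,y) log p(x,y).

Summing over all non-zero entries:
H(X,Y) = -[1/5·log_10(1/5) + 1/6·log_10(1/6) + 1/5·log_10(1/5) + 1/6·log_10(1/6) + 2/15·log_10(2/15) + 2/15·log_10(2/15)]
H(X,Y) = 0.7723 dits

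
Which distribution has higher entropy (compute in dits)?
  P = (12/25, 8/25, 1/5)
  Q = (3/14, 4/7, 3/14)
P

Computing entropies in dits:
H(P) = 0.4512
H(Q) = 0.4256

Distribution P has higher entropy.

Intuition: The distribution closer to uniform (more spread out) has higher entropy.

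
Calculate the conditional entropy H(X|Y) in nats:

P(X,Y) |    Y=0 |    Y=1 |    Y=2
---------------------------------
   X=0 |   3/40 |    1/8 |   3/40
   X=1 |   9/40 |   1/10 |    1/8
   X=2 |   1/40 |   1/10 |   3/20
0.9833 nats

Using the chain rule: H(X|Y) = H(X,Y) - H(Y)

First, compute H(X,Y) = 2.0813 nats

Marginal P(Y) = (13/40, 13/40, 7/20)
H(Y) = 1.0980 nats

H(X|Y) = H(X,Y) - H(Y) = 2.0813 - 1.0980 = 0.9833 nats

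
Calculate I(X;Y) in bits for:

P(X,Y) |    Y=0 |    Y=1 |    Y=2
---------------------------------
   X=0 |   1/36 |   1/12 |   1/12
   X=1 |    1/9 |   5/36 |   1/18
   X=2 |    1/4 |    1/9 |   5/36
0.0853 bits

Mutual information: I(X;Y) = H(X) + H(Y) - H(X,Y)

Marginals:
P(X) = (7/36, 11/36, 1/2), H(X) = 1.4820 bits
P(Y) = (7/18, 1/3, 5/18), H(Y) = 1.5715 bits

Joint entropy: H(X,Y) = 2.9683 bits

I(X;Y) = 1.4820 + 1.5715 - 2.9683 = 0.0853 bits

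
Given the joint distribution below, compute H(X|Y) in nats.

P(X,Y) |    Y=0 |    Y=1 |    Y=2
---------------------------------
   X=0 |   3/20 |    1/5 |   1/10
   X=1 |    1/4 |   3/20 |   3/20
0.6719 nats

Using the chain rule: H(X|Y) = H(X,Y) - H(Y)

First, compute H(X,Y) = 1.7524 nats

Marginal P(Y) = (2/5, 7/20, 1/4)
H(Y) = 1.0805 nats

H(X|Y) = H(X,Y) - H(Y) = 1.7524 - 1.0805 = 0.6719 nats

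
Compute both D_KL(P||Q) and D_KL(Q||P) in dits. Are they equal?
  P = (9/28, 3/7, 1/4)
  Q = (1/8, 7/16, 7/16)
D_KL(P||Q) = 0.0672, D_KL(Q||P) = 0.0590

KL divergence is not symmetric: D_KL(P||Q) ≠ D_KL(Q||P) in general.

D_KL(P||Q) = 0.0672 dits
D_KL(Q||P) = 0.0590 dits

No, they are not equal!

This asymmetry is why KL divergence is not a true distance metric.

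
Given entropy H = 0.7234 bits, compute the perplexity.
1.6511

Perplexity is 2^H (or exp(H) for natural log).

H = 0.7234 bits
Perplexity = 2^0.7234 = 1.6511

Interpretation: The model's uncertainty is equivalent to choosing uniformly among 1.7 options.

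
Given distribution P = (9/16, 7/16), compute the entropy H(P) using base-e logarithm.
0.6853 nats

Shannon entropy is H(X) = -Σ p(x) log p(x).

For P = (9/16, 7/16):
H = -9/16 × log_e(9/16) -7/16 × log_e(7/16)
H = 0.6853 nats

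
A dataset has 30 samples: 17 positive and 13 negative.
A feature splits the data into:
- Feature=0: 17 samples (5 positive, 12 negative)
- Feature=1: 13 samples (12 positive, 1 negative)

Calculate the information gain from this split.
0.3223 bits

Information Gain = H(Y) - H(Y|Feature)

Before split:
P(positive) = 17/30 = 0.5667
H(Y) = 0.9871 bits

After split:
Feature=0: H = 0.8740 bits (weight = 17/30)
Feature=1: H = 0.3912 bits (weight = 13/30)
H(Y|Feature) = (17/30)×0.8740 + (13/30)×0.3912 = 0.6648 bits

Information Gain = 0.9871 - 0.6648 = 0.3223 bits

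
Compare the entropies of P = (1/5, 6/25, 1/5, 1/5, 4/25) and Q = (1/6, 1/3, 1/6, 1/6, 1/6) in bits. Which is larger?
P

Computing entropies in bits:
H(P) = 2.3103
H(Q) = 2.2516

Distribution P has higher entropy.

Intuition: The distribution closer to uniform (more spread out) has higher entropy.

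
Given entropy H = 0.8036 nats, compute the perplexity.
2.2336

Perplexity is e^H (or exp(H) for natural log).

H = 0.8036 nats
Perplexity = e^0.8036 = 2.2336

Interpretation: The model's uncertainty is equivalent to choosing uniformly among 2.2 options.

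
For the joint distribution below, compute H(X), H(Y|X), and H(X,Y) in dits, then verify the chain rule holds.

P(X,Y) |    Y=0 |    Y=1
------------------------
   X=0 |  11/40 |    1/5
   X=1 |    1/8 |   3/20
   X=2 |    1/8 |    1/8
H(X,Y) = 0.7562, H(X) = 0.4583, H(Y|X) = 0.2980 (all in dits)

Chain rule: H(X,Y) = H(X) + H(Y|X)

Left side — joint entropy directly:
H(X,Y) = -Σ p(x,y) log p(x,y) = 0.7562 dits

Right side — compute H(Y|X) from the conditional distributions:
P(X) = (19/40, 11/40, 1/4), so H(X) = 0.4583 dits
H(Y|X) = Σ_x P(X=x) · H(Y|X=x):
  P(Y|X=0) = (11/19, 8/19), H(Y|X=0) = 0.2956, weight P(X=0) = 19/40
  P(Y|X=1) = (5/11, 6/11), H(Y|X=1) = 0.2992, weight P(X=1) = 11/40
  P(Y|X=2) = (1/2, 1/2), H(Y|X=2) = 0.3010, weight P(X=2) = 1/4
H(Y|X) = 0.2980 dits

H(X) + H(Y|X) = 0.4583 + 0.2980 = 0.7562 dits

Both sides equal 0.7562 dits. ✓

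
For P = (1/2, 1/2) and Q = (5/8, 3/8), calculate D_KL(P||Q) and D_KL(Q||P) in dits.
D_KL(P||Q) = 0.0140, D_KL(Q||P) = 0.0137

KL divergence is not symmetric: D_KL(P||Q) ≠ D_KL(Q||P) in general.

D_KL(P||Q) = 0.0140 dits
D_KL(Q||P) = 0.0137 dits

No, they are not equal!

This asymmetry is why KL divergence is not a true distance metric.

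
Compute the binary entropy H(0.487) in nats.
0.6928 nats

The binary entropy function is:
H(p) = -p log(p) - (1-p) log(1-p)

H(0.487) = -0.487 × log_e(0.487) - 0.513 × log_e(0.513)
H(0.487) = 0.6928 nats

Note: Binary entropy is maximized at p=0.5 (H=1 bit) and minimized at p=0 or p=1 (H=0).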